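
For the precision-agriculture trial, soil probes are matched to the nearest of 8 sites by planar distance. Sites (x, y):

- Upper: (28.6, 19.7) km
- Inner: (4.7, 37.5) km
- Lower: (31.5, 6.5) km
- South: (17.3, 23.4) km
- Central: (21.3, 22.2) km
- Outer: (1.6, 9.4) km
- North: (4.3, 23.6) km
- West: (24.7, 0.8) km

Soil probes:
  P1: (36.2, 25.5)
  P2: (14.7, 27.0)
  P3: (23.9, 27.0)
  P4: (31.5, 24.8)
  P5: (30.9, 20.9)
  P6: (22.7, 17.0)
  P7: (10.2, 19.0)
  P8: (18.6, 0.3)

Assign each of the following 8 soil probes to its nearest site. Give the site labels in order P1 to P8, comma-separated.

P1 → Upper (d²=91.40)
P2 → South (d²=19.72)
P3 → Central (d²=29.80)
P4 → Upper (d²=34.42)
P5 → Upper (d²=6.73)
P6 → Central (d²=29.00)
P7 → North (d²=55.97)
P8 → West (d²=37.46)

Upper, South, Central, Upper, Upper, Central, North, West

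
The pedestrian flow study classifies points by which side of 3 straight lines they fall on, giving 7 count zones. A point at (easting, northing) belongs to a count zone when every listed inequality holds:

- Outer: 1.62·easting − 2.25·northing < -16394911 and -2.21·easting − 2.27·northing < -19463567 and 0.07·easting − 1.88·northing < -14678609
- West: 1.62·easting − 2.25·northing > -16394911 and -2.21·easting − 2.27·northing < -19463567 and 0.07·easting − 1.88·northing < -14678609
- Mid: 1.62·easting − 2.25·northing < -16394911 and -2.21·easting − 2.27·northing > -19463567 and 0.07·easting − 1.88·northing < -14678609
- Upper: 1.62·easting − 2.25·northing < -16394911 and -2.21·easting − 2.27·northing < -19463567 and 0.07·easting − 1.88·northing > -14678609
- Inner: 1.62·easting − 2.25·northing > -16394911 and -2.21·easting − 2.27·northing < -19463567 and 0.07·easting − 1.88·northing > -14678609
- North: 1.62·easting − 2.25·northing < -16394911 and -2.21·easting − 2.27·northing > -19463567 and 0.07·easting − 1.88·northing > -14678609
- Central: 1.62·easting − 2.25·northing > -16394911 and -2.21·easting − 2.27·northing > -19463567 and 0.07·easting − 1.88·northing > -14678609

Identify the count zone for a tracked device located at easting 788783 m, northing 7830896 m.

Inner

1.62·788783 − 2.25·7830896 = -16341687.540, which is > -16394911
-2.21·788783 − 2.27·7830896 = -19519344.350, which is < -19463567
0.07·788783 − 1.88·7830896 = -14666869.670, which is > -14678609
This sign pattern matches Inner.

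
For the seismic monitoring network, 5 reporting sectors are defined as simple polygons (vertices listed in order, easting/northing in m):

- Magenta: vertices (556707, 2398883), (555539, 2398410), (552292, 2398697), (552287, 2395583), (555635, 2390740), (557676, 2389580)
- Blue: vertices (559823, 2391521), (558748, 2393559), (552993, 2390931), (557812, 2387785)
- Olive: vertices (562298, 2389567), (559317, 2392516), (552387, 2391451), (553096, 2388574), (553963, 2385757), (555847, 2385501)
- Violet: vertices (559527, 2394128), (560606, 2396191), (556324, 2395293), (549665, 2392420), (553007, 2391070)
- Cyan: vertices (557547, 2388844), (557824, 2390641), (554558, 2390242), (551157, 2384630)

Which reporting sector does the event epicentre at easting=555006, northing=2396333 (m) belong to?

Magenta

Cast a ray rightward from (555006, 2396333). For each polygon, the edges (by vertex number in listed order) whose endpoints lie on opposite sides of northing = 2396333, where each meets that height, and whether that is right or left of the point:
Magenta: 3–4 at easting≈552288.2 (left), 6–1 at easting≈556972.6 (right) → 1 crossing.
Blue: no edge straddles that height → 0 crossings.
Olive: no edge straddles that height → 0 crossings.
Violet: no edge straddles that height → 0 crossings.
Cyan: no edge straddles that height → 0 crossings.
Only Magenta has an odd count, so the point is inside Magenta.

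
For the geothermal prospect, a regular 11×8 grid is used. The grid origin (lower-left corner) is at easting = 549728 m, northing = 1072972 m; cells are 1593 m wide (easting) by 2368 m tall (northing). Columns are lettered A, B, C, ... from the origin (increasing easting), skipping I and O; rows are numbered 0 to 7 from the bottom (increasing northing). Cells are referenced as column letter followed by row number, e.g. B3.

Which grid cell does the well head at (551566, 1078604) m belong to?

Column index: ⌊(551566 − 549728) / 1593⌋ = ⌊1.154⌋ = 1 → column B
Row offset from origin: ⌊(1078604 − 1072972) / 2368⌋ = ⌊2.378⌋ = 2 → row 2

B2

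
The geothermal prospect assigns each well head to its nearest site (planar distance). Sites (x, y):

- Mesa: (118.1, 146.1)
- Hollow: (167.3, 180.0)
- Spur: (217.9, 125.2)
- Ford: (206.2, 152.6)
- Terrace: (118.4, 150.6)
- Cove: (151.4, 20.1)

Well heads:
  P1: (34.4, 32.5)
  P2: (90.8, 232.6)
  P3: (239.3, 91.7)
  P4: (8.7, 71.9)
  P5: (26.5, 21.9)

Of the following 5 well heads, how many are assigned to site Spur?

P1 → Cove
P2 → Terrace
P3 → Spur
P4 → Mesa
P5 → Cove
1 of the 5 goes to Spur.

1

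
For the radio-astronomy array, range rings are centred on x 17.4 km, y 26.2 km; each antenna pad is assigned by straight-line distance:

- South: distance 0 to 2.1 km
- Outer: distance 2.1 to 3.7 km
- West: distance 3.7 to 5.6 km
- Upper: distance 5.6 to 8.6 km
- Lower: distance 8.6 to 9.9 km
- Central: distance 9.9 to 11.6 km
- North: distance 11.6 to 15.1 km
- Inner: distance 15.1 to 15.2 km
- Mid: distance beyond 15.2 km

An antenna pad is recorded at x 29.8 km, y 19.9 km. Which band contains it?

Distance = √((29.8−17.4)² + (19.9−26.2)²) = √(153.760 + 39.690) = 13.909 km.
11.6 ≤ 13.909 < 15.1 → North.

North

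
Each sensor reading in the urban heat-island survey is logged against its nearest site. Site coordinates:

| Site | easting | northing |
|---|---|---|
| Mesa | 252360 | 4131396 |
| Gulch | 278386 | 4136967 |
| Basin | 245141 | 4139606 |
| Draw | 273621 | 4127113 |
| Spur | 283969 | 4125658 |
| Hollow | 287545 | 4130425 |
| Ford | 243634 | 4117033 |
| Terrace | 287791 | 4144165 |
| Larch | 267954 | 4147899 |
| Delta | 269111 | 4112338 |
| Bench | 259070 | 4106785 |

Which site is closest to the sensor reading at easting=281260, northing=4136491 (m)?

Gulch

Squared distances to each site:
Mesa: 861169025.000; Gulch: 8486452.000; Basin: 1314285386.000; Draw: 146301205.000; Spur: 124692570.000; Hollow: 76297581.000; Ford: 1794329640.000; Terrace: 101544237.000; Larch: 307192100.000; Delta: 730965610.000; Bench: 1374842536.000.
Minimum at Gulch.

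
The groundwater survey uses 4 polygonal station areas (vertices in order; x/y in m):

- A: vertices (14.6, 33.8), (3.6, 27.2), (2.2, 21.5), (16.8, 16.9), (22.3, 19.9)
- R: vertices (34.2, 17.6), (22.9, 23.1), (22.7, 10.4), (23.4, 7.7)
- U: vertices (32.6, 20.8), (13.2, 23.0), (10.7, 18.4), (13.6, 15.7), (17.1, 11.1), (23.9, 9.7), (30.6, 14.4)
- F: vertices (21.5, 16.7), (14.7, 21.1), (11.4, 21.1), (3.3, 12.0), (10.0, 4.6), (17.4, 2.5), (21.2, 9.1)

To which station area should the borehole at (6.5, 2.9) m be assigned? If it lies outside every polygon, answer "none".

none

Cast a ray rightward from (6.5, 2.9). For each polygon, the edges (by vertex number in listed order) whose endpoints lie on opposite sides of y = 2.9, where each meets that height, and whether that is right or left of the point:
A: no edge straddles that height → 0 crossings.
R: no edge straddles that height → 0 crossings.
U: no edge straddles that height → 0 crossings.
F: 5–6 at x≈15.99 (right), 6–7 at x≈17.63 (right) → 2 crossings.
All counts are even, so the point lies outside every listed polygon.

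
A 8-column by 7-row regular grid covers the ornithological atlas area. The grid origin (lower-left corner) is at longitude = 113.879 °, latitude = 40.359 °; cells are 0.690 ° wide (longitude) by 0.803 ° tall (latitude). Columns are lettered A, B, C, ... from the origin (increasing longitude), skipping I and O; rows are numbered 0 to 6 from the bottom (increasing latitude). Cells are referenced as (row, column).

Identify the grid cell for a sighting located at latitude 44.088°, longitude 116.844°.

(4, E)

Column index: ⌊(116.844 − 113.879) / 0.690⌋ = ⌊4.297⌋ = 4 → column E
Row offset from origin: ⌊(44.088 − 40.359) / 0.803⌋ = ⌊4.644⌋ = 4 → row 4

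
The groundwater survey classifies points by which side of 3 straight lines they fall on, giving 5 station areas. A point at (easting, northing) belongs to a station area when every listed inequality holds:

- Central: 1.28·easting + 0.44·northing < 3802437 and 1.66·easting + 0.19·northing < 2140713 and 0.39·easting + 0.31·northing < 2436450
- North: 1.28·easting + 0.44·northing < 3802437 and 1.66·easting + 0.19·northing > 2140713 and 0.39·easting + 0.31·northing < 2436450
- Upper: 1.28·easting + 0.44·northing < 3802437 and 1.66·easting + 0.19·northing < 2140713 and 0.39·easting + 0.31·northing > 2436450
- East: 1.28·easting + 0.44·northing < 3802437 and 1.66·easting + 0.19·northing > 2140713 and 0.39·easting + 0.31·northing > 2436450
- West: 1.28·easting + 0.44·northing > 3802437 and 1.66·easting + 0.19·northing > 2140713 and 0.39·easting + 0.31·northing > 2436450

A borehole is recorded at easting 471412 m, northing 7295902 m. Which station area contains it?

1.28·471412 + 0.44·7295902 = 3813604.240, which is > 3802437
1.66·471412 + 0.19·7295902 = 2168765.300, which is > 2140713
0.39·471412 + 0.31·7295902 = 2445580.300, which is > 2436450
This sign pattern matches West.

West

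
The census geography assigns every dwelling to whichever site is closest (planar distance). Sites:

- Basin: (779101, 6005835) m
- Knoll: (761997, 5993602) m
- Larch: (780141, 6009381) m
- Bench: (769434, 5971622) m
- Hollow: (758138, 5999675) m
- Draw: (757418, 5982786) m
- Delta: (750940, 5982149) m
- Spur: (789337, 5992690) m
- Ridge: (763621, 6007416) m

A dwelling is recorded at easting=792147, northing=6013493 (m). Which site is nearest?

Larch

Squared distances to each site:
Basin: 228843080.000; Knoll: 1304674381.000; Larch: 161052580.000; Bench: 2269061010.000; Hollow: 1347549205.000; Draw: 2149023290.000; Delta: 2680463185.000; Spur: 440660909.000; Ridge: 850662605.000.
Minimum at Larch.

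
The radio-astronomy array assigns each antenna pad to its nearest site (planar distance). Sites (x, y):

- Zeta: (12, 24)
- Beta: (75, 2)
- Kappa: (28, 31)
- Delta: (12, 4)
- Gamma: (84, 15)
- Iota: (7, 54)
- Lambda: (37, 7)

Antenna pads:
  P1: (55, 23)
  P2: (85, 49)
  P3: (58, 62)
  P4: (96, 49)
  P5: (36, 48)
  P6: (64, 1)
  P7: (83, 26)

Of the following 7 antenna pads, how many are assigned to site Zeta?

0

P1 → Lambda
P2 → Gamma
P3 → Kappa
P4 → Gamma
P5 → Kappa
P6 → Beta
P7 → Gamma
0 of the 7 go to Zeta.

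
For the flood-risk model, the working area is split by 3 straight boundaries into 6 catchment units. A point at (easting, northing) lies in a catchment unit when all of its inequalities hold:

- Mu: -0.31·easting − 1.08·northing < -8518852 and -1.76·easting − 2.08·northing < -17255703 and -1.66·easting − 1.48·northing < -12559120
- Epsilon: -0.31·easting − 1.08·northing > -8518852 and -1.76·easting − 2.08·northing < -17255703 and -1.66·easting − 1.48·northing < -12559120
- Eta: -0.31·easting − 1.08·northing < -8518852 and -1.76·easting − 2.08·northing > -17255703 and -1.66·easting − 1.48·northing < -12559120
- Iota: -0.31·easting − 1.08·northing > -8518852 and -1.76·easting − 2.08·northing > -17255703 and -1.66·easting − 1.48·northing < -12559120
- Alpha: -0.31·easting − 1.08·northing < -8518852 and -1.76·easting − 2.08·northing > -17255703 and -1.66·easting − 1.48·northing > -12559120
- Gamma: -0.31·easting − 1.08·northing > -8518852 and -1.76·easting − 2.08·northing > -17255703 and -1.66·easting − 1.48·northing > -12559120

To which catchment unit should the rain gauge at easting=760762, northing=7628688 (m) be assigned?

Gamma

-0.31·760762 − 1.08·7628688 = -8474819.260, which is > -8518852
-1.76·760762 − 2.08·7628688 = -17206612.160, which is > -17255703
-1.66·760762 − 1.48·7628688 = -12553323.160, which is > -12559120
This sign pattern matches Gamma.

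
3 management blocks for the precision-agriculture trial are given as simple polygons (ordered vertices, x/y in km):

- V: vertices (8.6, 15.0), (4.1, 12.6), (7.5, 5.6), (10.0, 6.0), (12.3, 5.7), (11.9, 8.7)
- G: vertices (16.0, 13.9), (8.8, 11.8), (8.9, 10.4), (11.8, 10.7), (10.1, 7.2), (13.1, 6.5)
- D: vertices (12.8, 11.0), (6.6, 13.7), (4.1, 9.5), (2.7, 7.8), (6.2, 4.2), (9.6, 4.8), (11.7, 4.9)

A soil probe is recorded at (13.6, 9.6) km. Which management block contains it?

G

Cast a ray rightward from (13.6, 9.6). For each polygon, the edges (by vertex number in listed order) whose endpoints lie on opposite sides of y = 9.6, where each meets that height, and whether that is right or left of the point:
V: 2–3 at x≈5.56 (left), 6–1 at x≈11.43 (left) → 0 crossings.
G: 4–5 at x≈11.27 (left), 6–1 at x≈14.31 (right) → 1 crossing.
D: 2–3 at x≈4.16 (left), 7–1 at x≈12.55 (left) → 0 crossings.
Only G has an odd count, so the point is inside G.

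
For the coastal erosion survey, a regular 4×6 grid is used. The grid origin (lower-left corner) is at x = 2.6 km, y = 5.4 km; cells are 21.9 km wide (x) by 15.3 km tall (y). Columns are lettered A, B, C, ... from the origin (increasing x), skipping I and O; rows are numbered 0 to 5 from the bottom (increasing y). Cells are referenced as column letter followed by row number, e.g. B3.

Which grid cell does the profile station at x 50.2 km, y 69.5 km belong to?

C4

Column index: ⌊(50.2 − 2.6) / 21.9⌋ = ⌊2.174⌋ = 2 → column C
Row offset from origin: ⌊(69.5 − 5.4) / 15.3⌋ = ⌊4.190⌋ = 4 → row 4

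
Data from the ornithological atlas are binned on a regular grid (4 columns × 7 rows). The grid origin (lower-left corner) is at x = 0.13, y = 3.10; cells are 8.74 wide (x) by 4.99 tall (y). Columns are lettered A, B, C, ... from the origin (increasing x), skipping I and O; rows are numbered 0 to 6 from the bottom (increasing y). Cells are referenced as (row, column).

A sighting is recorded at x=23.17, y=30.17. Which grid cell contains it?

(5, C)

Column index: ⌊(23.17 − 0.13) / 8.74⌋ = ⌊2.636⌋ = 2 → column C
Row offset from origin: ⌊(30.17 − 3.10) / 4.99⌋ = ⌊5.425⌋ = 5 → row 5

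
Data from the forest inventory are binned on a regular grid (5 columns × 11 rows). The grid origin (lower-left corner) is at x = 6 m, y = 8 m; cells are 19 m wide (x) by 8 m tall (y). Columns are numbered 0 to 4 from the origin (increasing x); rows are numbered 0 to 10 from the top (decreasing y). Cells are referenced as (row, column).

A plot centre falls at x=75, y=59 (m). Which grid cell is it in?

(4, 3)

Column index: ⌊(75 − 6) / 19⌋ = ⌊3.632⌋ = 3
Row offset from origin: ⌊(59 − 8) / 8⌋ = ⌊6.375⌋ = 6 → row 4 (counted from top)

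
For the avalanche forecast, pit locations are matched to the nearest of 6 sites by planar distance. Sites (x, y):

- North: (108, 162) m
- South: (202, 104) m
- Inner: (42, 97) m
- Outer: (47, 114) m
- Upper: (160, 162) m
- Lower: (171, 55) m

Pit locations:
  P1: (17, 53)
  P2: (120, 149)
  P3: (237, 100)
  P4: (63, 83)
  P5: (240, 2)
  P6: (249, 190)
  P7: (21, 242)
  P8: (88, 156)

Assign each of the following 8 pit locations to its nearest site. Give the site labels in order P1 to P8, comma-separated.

P1 → Inner (d²=2561.00)
P2 → North (d²=313.00)
P3 → South (d²=1241.00)
P4 → Inner (d²=637.00)
P5 → Lower (d²=7570.00)
P6 → Upper (d²=8705.00)
P7 → North (d²=13969.00)
P8 → North (d²=436.00)

Inner, North, South, Inner, Lower, Upper, North, North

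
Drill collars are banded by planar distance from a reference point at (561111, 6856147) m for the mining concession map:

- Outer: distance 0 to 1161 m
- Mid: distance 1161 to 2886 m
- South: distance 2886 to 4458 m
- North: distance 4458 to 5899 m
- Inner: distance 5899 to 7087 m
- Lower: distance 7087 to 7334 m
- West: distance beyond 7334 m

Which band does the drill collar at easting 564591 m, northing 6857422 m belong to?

Distance = √((564591−561111)² + (6857422−6856147)²) = √(12110400.000 + 1625625.000) = 3706.214 m.
2886 ≤ 3706.214 < 4458 → South.

South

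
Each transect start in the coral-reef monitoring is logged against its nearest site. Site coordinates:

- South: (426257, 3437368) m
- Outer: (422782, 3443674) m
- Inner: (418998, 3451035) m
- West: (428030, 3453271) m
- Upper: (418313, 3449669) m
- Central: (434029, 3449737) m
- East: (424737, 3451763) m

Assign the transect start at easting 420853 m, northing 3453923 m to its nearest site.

Inner

Squared distances to each site:
South: 303271241.000; Outer: 108763042.000; Inner: 11781569.000; West: 51934433.000; Upper: 24548116.000; Central: 191129572.000; East: 19751056.000.
Minimum at Inner.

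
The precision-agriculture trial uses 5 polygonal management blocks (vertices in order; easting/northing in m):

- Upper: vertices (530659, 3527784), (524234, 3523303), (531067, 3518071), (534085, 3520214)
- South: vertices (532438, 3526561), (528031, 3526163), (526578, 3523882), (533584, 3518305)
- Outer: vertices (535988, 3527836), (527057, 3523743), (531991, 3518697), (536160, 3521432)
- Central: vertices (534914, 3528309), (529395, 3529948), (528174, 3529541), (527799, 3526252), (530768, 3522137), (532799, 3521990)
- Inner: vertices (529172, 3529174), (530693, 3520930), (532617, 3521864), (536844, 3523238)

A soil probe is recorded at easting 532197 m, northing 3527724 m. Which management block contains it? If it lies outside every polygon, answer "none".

Central

Cast a ray rightward from (532197, 3527724). For each polygon, the edges (by vertex number in listed order) whose endpoints lie on opposite sides of northing = 3527724, where each meets that height, and whether that is right or left of the point:
Upper: 1–2 at easting≈530573.0 (left), 4–1 at easting≈530686.2 (left) → 0 crossings.
South: no edge straddles that height → 0 crossings.
Outer: 1–2 at easting≈535743.6 (right), 4–1 at easting≈535991.0 (right) → 2 crossings.
Central: 3–4 at easting≈527966.8 (left), 6–1 at easting≈534718.2 (right) → 1 crossing.
Inner: 1–2 at easting≈529439.5 (left), 4–1 at easting≈531046.1 (left) → 0 crossings.
Only Central has an odd count, so the point is inside Central.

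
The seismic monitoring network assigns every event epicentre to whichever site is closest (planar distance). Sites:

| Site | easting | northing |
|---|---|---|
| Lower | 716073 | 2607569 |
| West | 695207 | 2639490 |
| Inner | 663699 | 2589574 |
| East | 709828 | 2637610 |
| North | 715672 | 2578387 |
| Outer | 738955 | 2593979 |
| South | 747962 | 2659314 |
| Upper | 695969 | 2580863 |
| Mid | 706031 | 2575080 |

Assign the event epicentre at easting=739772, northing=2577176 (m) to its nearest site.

Outer

Squared distances to each site:
Lower: 1485377050.000; West: 5869073821.000; Inner: 5940811733.000; East: 4548911492.000; North: 582276521.000; Outer: 283008298.000; South: 6813727144.000; Upper: 1932296778.000; Mid: 1142848297.000.
Minimum at Outer.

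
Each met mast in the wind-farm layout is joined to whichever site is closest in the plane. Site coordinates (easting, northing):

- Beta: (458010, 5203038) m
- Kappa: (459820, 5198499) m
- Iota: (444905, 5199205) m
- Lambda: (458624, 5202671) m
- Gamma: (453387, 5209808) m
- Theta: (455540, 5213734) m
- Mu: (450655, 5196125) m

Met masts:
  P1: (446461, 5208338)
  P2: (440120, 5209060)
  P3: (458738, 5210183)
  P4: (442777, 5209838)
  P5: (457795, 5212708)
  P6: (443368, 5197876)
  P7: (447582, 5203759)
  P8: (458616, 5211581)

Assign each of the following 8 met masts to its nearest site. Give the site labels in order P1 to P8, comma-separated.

Gamma, Iota, Theta, Gamma, Theta, Iota, Iota, Theta

P1 → Gamma (d²=50130376.00)
P2 → Iota (d²=120017250.00)
P3 → Theta (d²=22836805.00)
P4 → Gamma (d²=112573000.00)
P5 → Theta (d²=6137701.00)
P6 → Iota (d²=4128610.00)
P7 → Iota (d²=27905245.00)
P8 → Theta (d²=14097185.00)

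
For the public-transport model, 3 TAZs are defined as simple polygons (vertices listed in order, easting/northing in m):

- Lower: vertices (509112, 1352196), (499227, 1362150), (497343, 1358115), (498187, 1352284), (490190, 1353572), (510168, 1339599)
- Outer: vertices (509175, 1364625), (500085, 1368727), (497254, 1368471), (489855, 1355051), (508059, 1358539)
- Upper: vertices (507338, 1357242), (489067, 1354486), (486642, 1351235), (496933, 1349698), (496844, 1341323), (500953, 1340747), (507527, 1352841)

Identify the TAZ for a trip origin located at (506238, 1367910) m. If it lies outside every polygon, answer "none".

Cast a ray rightward from (506238, 1367910). For each polygon, the edges (by vertex number in listed order) whose endpoints lie on opposite sides of northing = 1367910, where each meets that height, and whether that is right or left of the point:
Lower: no edge straddles that height → 0 crossings.
Outer: 1–2 at easting≈501895.5 (left), 3–4 at easting≈496944.7 (left) → 0 crossings.
Upper: no edge straddles that height → 0 crossings.
All counts are even, so the point lies outside every listed polygon.

none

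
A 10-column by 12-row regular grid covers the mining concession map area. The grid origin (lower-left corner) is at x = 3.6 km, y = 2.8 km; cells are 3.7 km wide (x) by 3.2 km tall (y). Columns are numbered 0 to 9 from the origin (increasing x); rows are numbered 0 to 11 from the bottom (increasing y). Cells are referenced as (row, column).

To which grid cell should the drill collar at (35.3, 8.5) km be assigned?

Column index: ⌊(35.3 − 3.6) / 3.7⌋ = ⌊8.568⌋ = 8
Row offset from origin: ⌊(8.5 − 2.8) / 3.2⌋ = ⌊1.781⌋ = 1 → row 1

(1, 8)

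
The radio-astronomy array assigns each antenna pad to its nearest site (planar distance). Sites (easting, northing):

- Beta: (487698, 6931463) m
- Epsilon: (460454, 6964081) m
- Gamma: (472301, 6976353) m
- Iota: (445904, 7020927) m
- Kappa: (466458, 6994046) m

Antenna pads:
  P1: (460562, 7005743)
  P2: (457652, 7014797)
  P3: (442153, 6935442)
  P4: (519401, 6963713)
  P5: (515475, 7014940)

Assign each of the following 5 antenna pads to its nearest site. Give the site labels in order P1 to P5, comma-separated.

P1 → Kappa (d²=171582625.00)
P2 → Iota (d²=175592404.00)
P3 → Epsilon (d²=1155118922.00)
P4 → Beta (d²=2045142709.00)
P5 → Kappa (d²=2839225525.00)

Kappa, Iota, Epsilon, Beta, Kappa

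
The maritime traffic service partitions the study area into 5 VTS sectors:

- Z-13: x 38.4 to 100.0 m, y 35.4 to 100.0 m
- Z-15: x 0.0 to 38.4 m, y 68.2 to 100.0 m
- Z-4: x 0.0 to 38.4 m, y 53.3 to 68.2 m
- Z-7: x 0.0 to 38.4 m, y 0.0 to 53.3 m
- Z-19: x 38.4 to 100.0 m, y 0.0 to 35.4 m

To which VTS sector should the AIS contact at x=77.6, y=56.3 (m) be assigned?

The point has x = 77.6 and y = 56.3.
Only Z-13 satisfies 38.4 ≤ x ≤ 100.0 and 35.4 ≤ y ≤ 100.0.

Z-13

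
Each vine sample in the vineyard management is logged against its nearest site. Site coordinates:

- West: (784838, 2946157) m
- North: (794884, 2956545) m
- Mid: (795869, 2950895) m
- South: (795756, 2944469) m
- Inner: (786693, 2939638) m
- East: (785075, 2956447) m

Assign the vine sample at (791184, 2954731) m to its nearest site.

Squared distances to each site:
West: 113785192.000; North: 16980596.000; Mid: 36664121.000; South: 126211828.000; Inner: 247967730.000; East: 40264537.000.
Minimum at North.

North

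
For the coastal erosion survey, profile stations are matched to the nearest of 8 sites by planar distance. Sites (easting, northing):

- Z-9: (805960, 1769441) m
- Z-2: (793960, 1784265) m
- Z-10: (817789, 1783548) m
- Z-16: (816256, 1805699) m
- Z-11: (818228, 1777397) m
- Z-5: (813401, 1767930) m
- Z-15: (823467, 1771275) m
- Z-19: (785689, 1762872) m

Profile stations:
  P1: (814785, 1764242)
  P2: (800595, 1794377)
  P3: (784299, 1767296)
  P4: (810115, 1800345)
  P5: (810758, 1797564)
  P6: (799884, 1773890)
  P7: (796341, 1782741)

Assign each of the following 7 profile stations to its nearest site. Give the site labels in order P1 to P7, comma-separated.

Z-5, Z-2, Z-19, Z-16, Z-16, Z-9, Z-2

P1 → Z-5 (d²=15516800.00)
P2 → Z-2 (d²=146275769.00)
P3 → Z-19 (d²=21503876.00)
P4 → Z-16 (d²=66377197.00)
P5 → Z-16 (d²=96406229.00)
P6 → Z-9 (d²=56711377.00)
P7 → Z-2 (d²=7991737.00)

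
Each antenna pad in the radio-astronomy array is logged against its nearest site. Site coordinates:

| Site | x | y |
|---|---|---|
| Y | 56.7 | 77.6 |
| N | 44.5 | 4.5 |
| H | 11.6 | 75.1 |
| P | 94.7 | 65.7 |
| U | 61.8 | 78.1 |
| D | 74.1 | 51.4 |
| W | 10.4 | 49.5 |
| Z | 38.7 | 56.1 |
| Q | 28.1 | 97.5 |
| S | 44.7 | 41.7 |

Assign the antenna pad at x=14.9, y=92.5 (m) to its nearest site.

Q

Squared distances to each site:
Y: 1969.250; N: 8620.160; H: 313.650; P: 7086.280; U: 2406.970; D: 5193.850; W: 1869.250; Z: 1891.400; Q: 199.240; S: 3468.680.
Minimum at Q.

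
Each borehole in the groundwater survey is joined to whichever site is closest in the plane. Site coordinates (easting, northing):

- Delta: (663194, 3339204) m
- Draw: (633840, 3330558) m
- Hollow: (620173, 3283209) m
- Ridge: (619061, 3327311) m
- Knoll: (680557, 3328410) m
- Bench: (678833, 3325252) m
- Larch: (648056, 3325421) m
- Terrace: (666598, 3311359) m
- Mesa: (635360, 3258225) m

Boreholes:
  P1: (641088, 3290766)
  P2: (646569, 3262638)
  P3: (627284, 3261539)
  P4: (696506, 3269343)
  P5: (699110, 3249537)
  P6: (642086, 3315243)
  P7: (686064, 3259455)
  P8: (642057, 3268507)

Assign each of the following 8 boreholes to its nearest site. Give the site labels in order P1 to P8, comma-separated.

P1 → Hollow (d²=494545474.00)
P2 → Mesa (d²=145116250.00)
P3 → Mesa (d²=76204372.00)
P4 → Terrace (d²=2659832720.00)
P5 → Mesa (d²=4139543844.00)
P6 → Larch (d²=139232584.00)
P7 → Mesa (d²=2572408516.00)
P8 → Mesa (d²=150569333.00)

Hollow, Mesa, Mesa, Terrace, Mesa, Larch, Mesa, Mesa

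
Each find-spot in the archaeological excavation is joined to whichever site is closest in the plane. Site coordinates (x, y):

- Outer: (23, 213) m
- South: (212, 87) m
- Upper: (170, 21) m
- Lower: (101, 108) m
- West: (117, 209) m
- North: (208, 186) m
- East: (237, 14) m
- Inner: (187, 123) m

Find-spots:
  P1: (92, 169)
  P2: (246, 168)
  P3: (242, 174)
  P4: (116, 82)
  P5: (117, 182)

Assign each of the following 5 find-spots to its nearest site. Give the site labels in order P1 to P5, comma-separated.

West, North, North, Lower, West

P1 → West (d²=2225.00)
P2 → North (d²=1768.00)
P3 → North (d²=1300.00)
P4 → Lower (d²=901.00)
P5 → West (d²=729.00)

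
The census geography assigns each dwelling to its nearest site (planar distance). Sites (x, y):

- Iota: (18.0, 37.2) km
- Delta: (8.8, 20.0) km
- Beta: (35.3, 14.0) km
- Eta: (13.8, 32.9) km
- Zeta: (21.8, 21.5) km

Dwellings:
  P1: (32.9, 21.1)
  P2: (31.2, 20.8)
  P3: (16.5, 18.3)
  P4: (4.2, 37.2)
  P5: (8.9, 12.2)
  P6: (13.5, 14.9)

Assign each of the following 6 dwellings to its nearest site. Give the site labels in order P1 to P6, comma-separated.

P1 → Beta (d²=56.17)
P2 → Beta (d²=63.05)
P3 → Zeta (d²=38.33)
P4 → Eta (d²=110.65)
P5 → Delta (d²=60.85)
P6 → Delta (d²=48.10)

Beta, Beta, Zeta, Eta, Delta, Delta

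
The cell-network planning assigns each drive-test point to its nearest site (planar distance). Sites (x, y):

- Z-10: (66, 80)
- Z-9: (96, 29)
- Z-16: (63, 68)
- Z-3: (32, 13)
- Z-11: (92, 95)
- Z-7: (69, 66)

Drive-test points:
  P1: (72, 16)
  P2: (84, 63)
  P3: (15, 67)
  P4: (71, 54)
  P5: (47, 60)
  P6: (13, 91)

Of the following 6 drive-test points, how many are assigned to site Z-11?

0

P1 → Z-9
P2 → Z-7
P3 → Z-16
P4 → Z-7
P5 → Z-16
P6 → Z-10
0 of the 6 go to Z-11.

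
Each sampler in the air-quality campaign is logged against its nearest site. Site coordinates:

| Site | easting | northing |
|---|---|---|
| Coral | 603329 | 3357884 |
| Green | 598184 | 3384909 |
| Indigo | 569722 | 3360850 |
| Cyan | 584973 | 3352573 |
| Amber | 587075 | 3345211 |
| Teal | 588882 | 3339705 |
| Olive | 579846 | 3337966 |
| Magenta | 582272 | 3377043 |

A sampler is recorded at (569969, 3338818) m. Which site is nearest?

Olive

Squared distances to each site:
Coral: 1476401956.000; Green: 2920466506.000; Indigo: 485470033.000; Cyan: 414320041.000; Amber: 333485685.000; Teal: 358488338.000; Olive: 98281033.000; Magenta: 1612514434.000.
Minimum at Olive.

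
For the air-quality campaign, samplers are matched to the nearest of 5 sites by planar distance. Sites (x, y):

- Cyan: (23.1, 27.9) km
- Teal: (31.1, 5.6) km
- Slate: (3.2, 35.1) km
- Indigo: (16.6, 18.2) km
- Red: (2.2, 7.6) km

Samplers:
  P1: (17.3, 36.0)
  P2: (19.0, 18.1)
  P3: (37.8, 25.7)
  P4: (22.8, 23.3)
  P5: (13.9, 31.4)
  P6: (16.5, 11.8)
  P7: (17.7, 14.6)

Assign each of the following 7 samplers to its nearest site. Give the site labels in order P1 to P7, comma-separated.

Cyan, Indigo, Cyan, Cyan, Cyan, Indigo, Indigo

P1 → Cyan (d²=99.25)
P2 → Indigo (d²=5.77)
P3 → Cyan (d²=220.93)
P4 → Cyan (d²=21.25)
P5 → Cyan (d²=96.89)
P6 → Indigo (d²=40.97)
P7 → Indigo (d²=14.17)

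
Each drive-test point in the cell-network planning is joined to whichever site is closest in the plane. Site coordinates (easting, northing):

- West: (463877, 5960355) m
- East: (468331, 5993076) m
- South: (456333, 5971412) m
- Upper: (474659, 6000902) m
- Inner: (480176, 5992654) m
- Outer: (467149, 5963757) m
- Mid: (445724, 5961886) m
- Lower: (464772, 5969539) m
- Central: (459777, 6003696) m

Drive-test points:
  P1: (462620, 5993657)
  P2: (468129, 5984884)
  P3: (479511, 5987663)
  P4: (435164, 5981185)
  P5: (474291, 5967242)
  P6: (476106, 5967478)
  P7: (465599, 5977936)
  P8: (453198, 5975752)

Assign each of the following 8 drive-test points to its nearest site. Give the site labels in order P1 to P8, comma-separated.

P1 → East (d²=32953082.00)
P2 → East (d²=67149668.00)
P3 → Inner (d²=25352306.00)
P4 → Mid (d²=483965001.00)
P5 → Outer (d²=63153389.00)
P6 → Outer (d²=94073690.00)
P7 → Lower (d²=71193538.00)
P8 → South (d²=28663825.00)

East, East, Inner, Mid, Outer, Outer, Lower, South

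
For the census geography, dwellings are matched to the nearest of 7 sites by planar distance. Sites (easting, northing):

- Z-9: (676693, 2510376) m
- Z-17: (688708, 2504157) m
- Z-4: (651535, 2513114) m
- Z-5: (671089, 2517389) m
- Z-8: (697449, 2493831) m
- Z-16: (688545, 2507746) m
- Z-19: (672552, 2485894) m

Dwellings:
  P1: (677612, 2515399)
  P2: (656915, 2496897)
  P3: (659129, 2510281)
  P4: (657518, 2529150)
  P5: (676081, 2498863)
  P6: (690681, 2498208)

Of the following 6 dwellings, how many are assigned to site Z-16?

0

P1 → Z-9
P2 → Z-4
P3 → Z-4
P4 → Z-4
P5 → Z-9
P6 → Z-17
0 of the 6 go to Z-16.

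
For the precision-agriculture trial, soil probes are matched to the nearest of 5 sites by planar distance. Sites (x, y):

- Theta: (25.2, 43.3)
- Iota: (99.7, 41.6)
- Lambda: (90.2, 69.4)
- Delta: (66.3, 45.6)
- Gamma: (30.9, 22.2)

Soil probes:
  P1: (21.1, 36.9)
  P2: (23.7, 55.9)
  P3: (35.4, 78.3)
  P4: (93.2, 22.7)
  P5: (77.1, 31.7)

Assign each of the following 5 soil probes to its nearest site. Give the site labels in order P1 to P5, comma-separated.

Theta, Theta, Theta, Iota, Delta

P1 → Theta (d²=57.77)
P2 → Theta (d²=161.01)
P3 → Theta (d²=1329.04)
P4 → Iota (d²=399.46)
P5 → Delta (d²=309.85)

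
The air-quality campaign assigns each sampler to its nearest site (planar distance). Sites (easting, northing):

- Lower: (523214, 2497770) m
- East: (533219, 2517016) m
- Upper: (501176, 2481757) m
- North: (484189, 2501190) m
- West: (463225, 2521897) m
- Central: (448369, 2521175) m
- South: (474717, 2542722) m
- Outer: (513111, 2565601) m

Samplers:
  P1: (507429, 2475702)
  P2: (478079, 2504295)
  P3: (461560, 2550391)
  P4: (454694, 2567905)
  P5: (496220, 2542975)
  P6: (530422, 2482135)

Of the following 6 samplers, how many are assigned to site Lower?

1

P1 → Upper
P2 → North
P3 → South
P4 → South
P5 → South
P6 → Lower
1 of the 6 goes to Lower.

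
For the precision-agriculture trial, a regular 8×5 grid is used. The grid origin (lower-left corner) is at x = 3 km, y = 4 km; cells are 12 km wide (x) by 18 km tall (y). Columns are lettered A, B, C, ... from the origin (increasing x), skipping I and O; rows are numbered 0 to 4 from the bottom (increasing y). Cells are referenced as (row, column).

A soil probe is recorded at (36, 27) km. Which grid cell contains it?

Column index: ⌊(36 − 3) / 12⌋ = ⌊2.750⌋ = 2 → column C
Row offset from origin: ⌊(27 − 4) / 18⌋ = ⌊1.278⌋ = 1 → row 1

(1, C)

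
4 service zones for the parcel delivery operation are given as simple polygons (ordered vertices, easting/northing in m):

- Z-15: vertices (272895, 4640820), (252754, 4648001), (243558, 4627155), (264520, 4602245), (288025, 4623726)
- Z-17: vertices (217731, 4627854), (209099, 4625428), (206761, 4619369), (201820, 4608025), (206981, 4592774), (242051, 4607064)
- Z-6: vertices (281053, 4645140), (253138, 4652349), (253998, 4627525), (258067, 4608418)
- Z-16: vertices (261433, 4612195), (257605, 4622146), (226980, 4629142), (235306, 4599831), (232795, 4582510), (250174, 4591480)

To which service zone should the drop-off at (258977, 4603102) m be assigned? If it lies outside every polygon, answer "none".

none

Cast a ray rightward from (258977, 4603102). For each polygon, the edges (by vertex number in listed order) whose endpoints lie on opposite sides of northing = 4603102, where each meets that height, and whether that is right or left of the point:
Z-15: 3–4 at easting≈263798.8 (right), 4–5 at easting≈265457.7 (right) → 2 crossings.
Z-17: 4–5 at easting≈203486.0 (left), 5–6 at easting≈232327.6 (left) → 0 crossings.
Z-6: no edge straddles that height → 0 crossings.
Z-16: 3–4 at easting≈234376.8 (left), 6–1 at easting≈256490.8 (left) → 0 crossings.
All counts are even, so the point lies outside every listed polygon.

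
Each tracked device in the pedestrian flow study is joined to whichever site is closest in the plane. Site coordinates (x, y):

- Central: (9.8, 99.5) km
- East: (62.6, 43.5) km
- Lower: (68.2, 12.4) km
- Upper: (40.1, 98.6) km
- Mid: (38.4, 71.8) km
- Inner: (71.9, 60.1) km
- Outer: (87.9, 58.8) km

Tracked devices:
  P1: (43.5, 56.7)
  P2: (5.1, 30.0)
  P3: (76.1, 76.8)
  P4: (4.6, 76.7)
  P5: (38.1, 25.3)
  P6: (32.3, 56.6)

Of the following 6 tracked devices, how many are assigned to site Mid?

3

P1 → Mid
P2 → Mid
P3 → Inner
P4 → Central
P5 → East
P6 → Mid
3 of the 6 go to Mid.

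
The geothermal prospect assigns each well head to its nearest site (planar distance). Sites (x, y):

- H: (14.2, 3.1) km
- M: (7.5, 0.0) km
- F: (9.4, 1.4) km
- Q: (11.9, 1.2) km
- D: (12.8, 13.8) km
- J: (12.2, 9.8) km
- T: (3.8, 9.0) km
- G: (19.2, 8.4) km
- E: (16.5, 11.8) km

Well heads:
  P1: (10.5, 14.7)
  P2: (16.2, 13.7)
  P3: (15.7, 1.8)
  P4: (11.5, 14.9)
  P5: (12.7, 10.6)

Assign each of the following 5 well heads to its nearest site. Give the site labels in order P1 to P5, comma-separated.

P1 → D (d²=6.10)
P2 → E (d²=3.70)
P3 → H (d²=3.94)
P4 → D (d²=2.90)
P5 → J (d²=0.89)

D, E, H, D, J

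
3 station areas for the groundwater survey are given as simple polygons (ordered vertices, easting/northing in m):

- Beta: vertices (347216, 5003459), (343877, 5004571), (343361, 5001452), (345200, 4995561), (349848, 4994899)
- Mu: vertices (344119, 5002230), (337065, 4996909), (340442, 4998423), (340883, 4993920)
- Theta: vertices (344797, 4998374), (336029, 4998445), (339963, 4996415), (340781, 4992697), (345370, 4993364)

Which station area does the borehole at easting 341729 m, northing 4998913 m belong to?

Mu

Cast a ray rightward from (341729, 4998913). For each polygon, the edges (by vertex number in listed order) whose endpoints lie on opposite sides of northing = 4998913, where each meets that height, and whether that is right or left of the point:
Beta: 3–4 at easting≈344153.6 (right), 5–1 at easting≈348613.8 (right) → 2 crossings.
Mu: 1–2 at easting≈339721.7 (left), 4–1 at easting≈342827.3 (right) → 1 crossing.
Theta: no edge straddles that height → 0 crossings.
Only Mu has an odd count, so the point is inside Mu.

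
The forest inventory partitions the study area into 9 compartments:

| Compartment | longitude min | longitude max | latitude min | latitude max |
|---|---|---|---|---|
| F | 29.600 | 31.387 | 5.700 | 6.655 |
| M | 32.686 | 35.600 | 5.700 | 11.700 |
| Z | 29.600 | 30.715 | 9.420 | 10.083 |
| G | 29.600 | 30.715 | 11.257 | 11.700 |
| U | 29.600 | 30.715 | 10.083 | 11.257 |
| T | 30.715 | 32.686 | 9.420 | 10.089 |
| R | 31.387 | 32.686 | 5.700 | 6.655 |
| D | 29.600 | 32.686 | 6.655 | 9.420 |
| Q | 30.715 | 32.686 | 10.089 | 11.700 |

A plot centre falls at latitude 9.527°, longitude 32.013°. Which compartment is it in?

T

The point has longitude = 32.013 and latitude = 9.527.
Only T satisfies 30.715 ≤ longitude ≤ 32.686 and 9.420 ≤ latitude ≤ 10.089.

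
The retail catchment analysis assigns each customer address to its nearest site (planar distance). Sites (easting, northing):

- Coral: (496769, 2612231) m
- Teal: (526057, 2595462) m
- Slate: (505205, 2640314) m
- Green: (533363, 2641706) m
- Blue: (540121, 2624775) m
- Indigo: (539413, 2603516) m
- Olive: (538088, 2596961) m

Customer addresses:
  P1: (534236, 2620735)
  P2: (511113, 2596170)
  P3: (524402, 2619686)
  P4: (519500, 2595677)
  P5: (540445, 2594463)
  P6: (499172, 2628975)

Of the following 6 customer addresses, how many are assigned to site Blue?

P1 → Blue
P2 → Teal
P3 → Blue
P4 → Teal
P5 → Olive
P6 → Slate
2 of the 6 go to Blue.

2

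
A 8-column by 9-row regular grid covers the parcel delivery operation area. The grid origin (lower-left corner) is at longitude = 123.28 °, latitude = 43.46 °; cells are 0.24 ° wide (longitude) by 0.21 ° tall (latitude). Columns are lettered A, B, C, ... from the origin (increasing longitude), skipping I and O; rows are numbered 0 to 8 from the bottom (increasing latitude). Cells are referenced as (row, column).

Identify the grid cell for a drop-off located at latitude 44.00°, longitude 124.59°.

Column index: ⌊(124.59 − 123.28) / 0.24⌋ = ⌊5.458⌋ = 5 → column F
Row offset from origin: ⌊(44.00 − 43.46) / 0.21⌋ = ⌊2.571⌋ = 2 → row 2

(2, F)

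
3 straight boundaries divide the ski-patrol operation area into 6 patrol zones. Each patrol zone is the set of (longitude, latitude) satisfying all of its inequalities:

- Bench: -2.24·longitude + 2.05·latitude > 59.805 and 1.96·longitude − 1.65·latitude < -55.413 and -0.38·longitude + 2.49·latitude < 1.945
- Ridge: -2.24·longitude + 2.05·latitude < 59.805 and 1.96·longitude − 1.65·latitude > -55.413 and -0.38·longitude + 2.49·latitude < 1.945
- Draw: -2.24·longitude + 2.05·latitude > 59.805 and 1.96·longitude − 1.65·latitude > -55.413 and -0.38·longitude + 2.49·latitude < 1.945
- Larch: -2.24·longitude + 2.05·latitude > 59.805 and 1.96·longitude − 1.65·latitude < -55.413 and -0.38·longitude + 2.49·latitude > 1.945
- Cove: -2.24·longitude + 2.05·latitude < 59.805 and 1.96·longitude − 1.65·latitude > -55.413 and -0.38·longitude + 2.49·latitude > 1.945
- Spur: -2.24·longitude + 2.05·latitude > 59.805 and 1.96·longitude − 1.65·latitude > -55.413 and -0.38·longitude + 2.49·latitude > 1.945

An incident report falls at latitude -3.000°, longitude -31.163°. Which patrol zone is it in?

-2.24·-31.163 + 2.05·-3.000 = 63.655, which is > 59.805
1.96·-31.163 − 1.65·-3.000 = -56.129, which is < -55.413
-0.38·-31.163 + 2.49·-3.000 = 4.372, which is > 1.945
This sign pattern matches Larch.

Larch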